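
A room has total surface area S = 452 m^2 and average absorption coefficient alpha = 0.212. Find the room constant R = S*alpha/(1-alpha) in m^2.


R = 452 * 0.212 / (1 - 0.212) = 121.6 m^2


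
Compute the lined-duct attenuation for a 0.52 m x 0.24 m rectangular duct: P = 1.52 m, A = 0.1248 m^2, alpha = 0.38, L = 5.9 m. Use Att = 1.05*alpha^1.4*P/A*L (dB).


alpha^1.4 = 0.38^1.4 = 0.258046
Attenuation rate = 1.05 * alpha^1.4 * P / A
= 1.05 * 0.258046 * 1.52 / 0.1248 = 3.30001 dB/m
Total Att = 3.30001 * 5.9 = 19.47 dB


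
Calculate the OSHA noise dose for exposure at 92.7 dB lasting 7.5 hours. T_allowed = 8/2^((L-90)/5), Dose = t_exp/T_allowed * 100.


T_allowed = 8 / 2^((92.7 - 90)/5) = 5.50217 hr
Dose = 7.5 / 5.50217 * 100 = 136.31 %


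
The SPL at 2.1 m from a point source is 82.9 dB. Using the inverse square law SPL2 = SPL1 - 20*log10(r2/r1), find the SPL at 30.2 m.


r2/r1 = 30.2/2.1 = 14.381
Correction = 20*log10(14.381) = 23.1558 dB
SPL2 = 82.9 - 23.1558 = 59.744 dB


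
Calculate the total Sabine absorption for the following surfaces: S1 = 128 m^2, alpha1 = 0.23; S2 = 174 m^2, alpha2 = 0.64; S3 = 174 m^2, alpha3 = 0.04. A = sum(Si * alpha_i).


128 * 0.23 = 29.44
174 * 0.64 = 111.36
174 * 0.04 = 6.96
A_total = 29.44 + 111.36 + 6.96 = 147.76 m^2


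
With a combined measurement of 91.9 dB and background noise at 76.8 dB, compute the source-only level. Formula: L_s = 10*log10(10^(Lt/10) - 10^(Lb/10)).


10^(91.9/10) = 1.54882e+09
10^(76.8/10) = 4.7863e+07
Difference = 1.54882e+09 - 4.7863e+07 = 1.50096e+09
L_source = 10*log10(1.50096e+09) = 91.764 dB


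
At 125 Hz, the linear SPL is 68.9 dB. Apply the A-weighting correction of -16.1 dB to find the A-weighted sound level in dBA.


A-weighting table: 125 Hz -> -16.1 dB correction
SPL_A = SPL + correction = 68.9 + (-16.1) = 52.8 dBA


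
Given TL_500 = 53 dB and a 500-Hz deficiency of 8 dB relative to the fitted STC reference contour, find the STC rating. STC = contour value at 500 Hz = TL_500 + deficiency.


By ASTM E413, STC = value of the fitted reference contour at 500 Hz.
Contour value at 500 Hz = TL_500 + deficiency = 53 + 8 = 61
STC = 61


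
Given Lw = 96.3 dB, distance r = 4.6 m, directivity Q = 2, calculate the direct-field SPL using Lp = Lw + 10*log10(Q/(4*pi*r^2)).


4*pi*r^2 = 4*pi*4.6^2 = 265.904 m^2
Q / (4*pi*r^2) = 2 / 265.904 = 0.00752151
Lp = 96.3 + 10*log10(0.00752151) = 75.063 dB


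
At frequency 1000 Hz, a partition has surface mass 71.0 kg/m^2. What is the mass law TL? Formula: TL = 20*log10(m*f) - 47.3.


m * f = 71.0 * 1000 = 71000
20*log10(71000) = 97.0252 dB
TL = 97.0252 - 47.3 = 49.725 dB


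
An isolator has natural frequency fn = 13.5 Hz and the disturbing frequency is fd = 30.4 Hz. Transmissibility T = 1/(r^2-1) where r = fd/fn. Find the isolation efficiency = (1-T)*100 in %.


r = 30.4 / 13.5 = 2.25185
r^2 - 1 = 2.25185^2 - 1 = 4.07083
T = 1/4.07083 = 0.24565
Efficiency = (1 - 0.24565)*100 = 75.435 %


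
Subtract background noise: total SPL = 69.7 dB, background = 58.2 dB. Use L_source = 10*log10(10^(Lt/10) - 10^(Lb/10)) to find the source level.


10^(69.7/10) = 9.33254e+06
10^(58.2/10) = 660693
Difference = 9.33254e+06 - 660693 = 8.67185e+06
L_source = 10*log10(8.67185e+06) = 69.381 dB


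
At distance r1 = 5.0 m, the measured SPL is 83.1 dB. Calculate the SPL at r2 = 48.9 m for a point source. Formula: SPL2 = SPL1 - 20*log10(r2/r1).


r2/r1 = 48.9/5.0 = 9.78
Correction = 20*log10(9.78) = 19.8068 dB
SPL2 = 83.1 - 19.8068 = 63.293 dB


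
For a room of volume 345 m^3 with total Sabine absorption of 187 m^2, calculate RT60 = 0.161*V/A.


RT60 = 0.161 * 345 / 187 = 0.29703 s


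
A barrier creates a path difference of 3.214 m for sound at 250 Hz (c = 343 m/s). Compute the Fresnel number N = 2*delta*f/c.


N = 2*delta*f/c = 2*delta/lambda, where lambda = c/f
lambda = 343 / 250 = 1.372 m
N = 2 * 3.214 / 1.372 = 4.6851


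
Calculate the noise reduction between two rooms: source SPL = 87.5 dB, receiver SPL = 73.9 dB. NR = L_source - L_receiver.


NR = L_source - L_receiver (difference between source and receiving room levels)
NR = 87.5 - 73.9 = 13.6 dB


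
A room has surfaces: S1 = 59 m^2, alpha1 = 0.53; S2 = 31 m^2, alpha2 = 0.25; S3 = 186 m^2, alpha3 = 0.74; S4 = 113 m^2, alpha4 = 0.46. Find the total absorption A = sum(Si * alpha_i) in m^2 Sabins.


59 * 0.53 = 31.27
31 * 0.25 = 7.75
186 * 0.74 = 137.64
113 * 0.46 = 51.98
A_total = 31.27 + 7.75 + 137.64 + 51.98 = 228.64 m^2


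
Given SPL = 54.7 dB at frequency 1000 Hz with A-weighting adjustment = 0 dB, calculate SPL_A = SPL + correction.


A-weighting table: 1000 Hz -> 0 dB correction
SPL_A = SPL + correction = 54.7 + (0) = 54.7 dBA


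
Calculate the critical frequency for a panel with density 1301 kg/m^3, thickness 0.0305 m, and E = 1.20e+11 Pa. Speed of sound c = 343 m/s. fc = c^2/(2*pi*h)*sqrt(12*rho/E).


12*rho/E = 12*1301/1.20e+11 = 1.301e-07
sqrt(12*rho/E) = sqrt(1.301e-07) = 0.000360694
c^2/(2*pi*h) = 343^2/(2*pi*0.0305) = 613915
fc = 613915 * 0.000360694 = 221.44 Hz


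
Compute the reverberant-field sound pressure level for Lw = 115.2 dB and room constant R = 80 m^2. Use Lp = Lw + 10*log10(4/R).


4/R = 4/80 = 0.05
Lp = 115.2 + 10*log10(0.05) = 102.19 dB


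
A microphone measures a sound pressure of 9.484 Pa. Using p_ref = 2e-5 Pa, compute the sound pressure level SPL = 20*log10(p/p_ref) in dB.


p / p_ref = 9.484 / 2e-5 = 474200
SPL = 20 * log10(474200) = 113.52 dB


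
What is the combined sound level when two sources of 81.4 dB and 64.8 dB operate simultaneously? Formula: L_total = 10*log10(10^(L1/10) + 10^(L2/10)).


10^(81.4/10) = 1.38038e+08
10^(64.8/10) = 3.01995e+06
Sum = 1.38038e+08 + 3.01995e+06 = 1.41058e+08
L_total = 10*log10(1.41058e+08) = 81.494 dB


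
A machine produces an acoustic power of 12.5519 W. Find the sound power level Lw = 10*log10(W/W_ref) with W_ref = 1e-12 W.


W / W_ref = 12.5519 / 1e-12 = 1.25519e+13
Lw = 10 * log10(1.25519e+13) = 130.99 dB


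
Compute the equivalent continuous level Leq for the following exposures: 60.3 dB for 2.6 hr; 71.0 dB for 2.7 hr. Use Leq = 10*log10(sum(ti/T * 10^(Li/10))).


T_total = 2.6 + 2.7 = 5.3 hr
(2.6/5.3) * 10^(60.3/10) = 525651
(2.7/5.3) * 10^(71.0/10) = 6.41339e+06
Sum = 525651 + 6.41339e+06 = 6.93904e+06
Leq = 10*log10(6.93904e+06) = 68.413 dB


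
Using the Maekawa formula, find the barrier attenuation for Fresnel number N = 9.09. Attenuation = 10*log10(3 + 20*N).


3 + 20*N = 3 + 20*9.09 = 184.8
Att = 10*log10(184.8) = 22.667 dB


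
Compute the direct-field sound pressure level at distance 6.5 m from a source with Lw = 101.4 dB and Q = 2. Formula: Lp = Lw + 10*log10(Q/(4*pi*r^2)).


4*pi*r^2 = 4*pi*6.5^2 = 530.929 m^2
Q / (4*pi*r^2) = 2 / 530.929 = 0.00376698
Lp = 101.4 + 10*log10(0.00376698) = 77.16 dB


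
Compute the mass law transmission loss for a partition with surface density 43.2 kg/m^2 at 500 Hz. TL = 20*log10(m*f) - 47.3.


m * f = 43.2 * 500 = 21600
20*log10(21600) = 86.6891 dB
TL = 86.6891 - 47.3 = 39.389 dB


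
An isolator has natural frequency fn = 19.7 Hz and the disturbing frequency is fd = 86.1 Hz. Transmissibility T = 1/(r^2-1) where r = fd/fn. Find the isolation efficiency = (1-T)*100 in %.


r = 86.1 / 19.7 = 4.37056
r^2 - 1 = 4.37056^2 - 1 = 18.1018
T = 1/18.1018 = 0.0552431
Efficiency = (1 - 0.0552431)*100 = 94.476 %


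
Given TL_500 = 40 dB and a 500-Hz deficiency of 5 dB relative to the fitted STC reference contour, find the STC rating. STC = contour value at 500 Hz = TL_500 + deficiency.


By ASTM E413, STC = value of the fitted reference contour at 500 Hz.
Contour value at 500 Hz = TL_500 + deficiency = 40 + 5 = 45
STC = 45


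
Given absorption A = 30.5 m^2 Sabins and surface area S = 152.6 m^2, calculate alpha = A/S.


Absorption coefficient = absorbed power / incident power
alpha = A / S = 30.5 / 152.6 = 0.19987


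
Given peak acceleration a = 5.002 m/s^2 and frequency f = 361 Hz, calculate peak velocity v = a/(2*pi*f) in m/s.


omega = 2*pi*f = 2*pi*361 = 2268.23 rad/s
v = a / omega = 5.002 / 2268.23 = 0.0022052 m/s


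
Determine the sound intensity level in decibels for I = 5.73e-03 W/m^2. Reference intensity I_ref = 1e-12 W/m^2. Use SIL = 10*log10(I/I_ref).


I / I_ref = 5.73e-03 / 1e-12 = 5.73e+09
SIL = 10 * log10(5.73e+09) = 97.582 dB


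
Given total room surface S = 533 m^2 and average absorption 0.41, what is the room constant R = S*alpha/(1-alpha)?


R = 533 * 0.41 / (1 - 0.41) = 370.39 m^2


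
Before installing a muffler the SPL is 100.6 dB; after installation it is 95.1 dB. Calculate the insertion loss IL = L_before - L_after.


Insertion loss = SPL without muffler - SPL with muffler
IL = 100.6 - 95.1 = 5.5 dB


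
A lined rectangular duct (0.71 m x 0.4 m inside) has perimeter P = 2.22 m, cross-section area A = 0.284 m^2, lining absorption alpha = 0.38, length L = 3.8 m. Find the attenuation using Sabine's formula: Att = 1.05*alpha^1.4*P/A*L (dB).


alpha^1.4 = 0.38^1.4 = 0.258046
Attenuation rate = 1.05 * alpha^1.4 * P / A
= 1.05 * 0.258046 * 2.22 / 0.284 = 2.11798 dB/m
Total Att = 2.11798 * 3.8 = 8.0483 dB


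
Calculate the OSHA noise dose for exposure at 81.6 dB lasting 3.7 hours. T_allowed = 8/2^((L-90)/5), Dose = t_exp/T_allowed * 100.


T_allowed = 8 / 2^((81.6 - 90)/5) = 25.6342 hr
Dose = 3.7 / 25.6342 * 100 = 14.434 %


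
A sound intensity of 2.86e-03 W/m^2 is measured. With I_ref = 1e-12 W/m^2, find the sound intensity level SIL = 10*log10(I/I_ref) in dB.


I / I_ref = 2.86e-03 / 1e-12 = 2.86e+09
SIL = 10 * log10(2.86e+09) = 94.564 dB


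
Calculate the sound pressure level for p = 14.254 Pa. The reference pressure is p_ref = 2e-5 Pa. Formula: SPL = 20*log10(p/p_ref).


p / p_ref = 14.254 / 2e-5 = 712700
SPL = 20 * log10(712700) = 117.06 dB


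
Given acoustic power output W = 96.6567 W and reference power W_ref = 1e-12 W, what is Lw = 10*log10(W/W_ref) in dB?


W / W_ref = 96.6567 / 1e-12 = 9.66567e+13
Lw = 10 * log10(9.66567e+13) = 139.85 dB


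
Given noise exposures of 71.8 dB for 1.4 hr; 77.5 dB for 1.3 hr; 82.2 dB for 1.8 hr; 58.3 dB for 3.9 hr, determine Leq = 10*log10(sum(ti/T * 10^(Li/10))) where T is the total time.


T_total = 1.4 + 1.3 + 1.8 + 3.9 = 8.4 hr
(1.4/8.4) * 10^(71.8/10) = 2.5226e+06
(1.3/8.4) * 10^(77.5/10) = 8.7029e+06
(1.8/8.4) * 10^(82.2/10) = 3.55626e+07
(3.9/8.4) * 10^(58.3/10) = 313896
Sum = 2.5226e+06 + 8.7029e+06 + 3.55626e+07 + 313896 = 4.7102e+07
Leq = 10*log10(4.7102e+07) = 76.73 dB


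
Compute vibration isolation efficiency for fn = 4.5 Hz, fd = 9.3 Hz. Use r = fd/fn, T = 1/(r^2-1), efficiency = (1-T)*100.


r = 9.3 / 4.5 = 2.06667
r^2 - 1 = 2.06667^2 - 1 = 3.27112
T = 1/3.27112 = 0.305706
Efficiency = (1 - 0.305706)*100 = 69.429 %


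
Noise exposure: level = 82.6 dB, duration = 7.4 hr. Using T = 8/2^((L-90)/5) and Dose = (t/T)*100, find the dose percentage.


T_allowed = 8 / 2^((82.6 - 90)/5) = 22.3159 hr
Dose = 7.4 / 22.3159 * 100 = 33.16 %


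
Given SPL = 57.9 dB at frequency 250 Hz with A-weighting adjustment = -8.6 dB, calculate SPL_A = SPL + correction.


A-weighting table: 250 Hz -> -8.6 dB correction
SPL_A = SPL + correction = 57.9 + (-8.6) = 49.3 dBA


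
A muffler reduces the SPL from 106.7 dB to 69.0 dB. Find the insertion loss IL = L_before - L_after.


Insertion loss = SPL without muffler - SPL with muffler
IL = 106.7 - 69.0 = 37.7 dB


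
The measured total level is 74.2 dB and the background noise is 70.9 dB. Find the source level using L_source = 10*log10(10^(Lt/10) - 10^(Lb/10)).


10^(74.2/10) = 2.63027e+07
10^(70.9/10) = 1.23027e+07
Difference = 2.63027e+07 - 1.23027e+07 = 1.4e+07
L_source = 10*log10(1.4e+07) = 71.461 dB


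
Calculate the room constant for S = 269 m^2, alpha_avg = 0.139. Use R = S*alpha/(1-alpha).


R = 269 * 0.139 / (1 - 0.139) = 43.427 m^2


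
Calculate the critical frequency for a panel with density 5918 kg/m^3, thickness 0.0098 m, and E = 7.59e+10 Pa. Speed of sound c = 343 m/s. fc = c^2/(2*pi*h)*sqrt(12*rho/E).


12*rho/E = 12*5918/7.59e+10 = 9.35652e-07
sqrt(12*rho/E) = sqrt(9.35652e-07) = 0.000967291
c^2/(2*pi*h) = 343^2/(2*pi*0.0098) = 1.91066e+06
fc = 1.91066e+06 * 0.000967291 = 1848.2 Hz


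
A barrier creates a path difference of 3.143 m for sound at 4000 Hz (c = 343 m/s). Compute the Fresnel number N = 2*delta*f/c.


N = 2*delta*f/c = 2*delta/lambda, where lambda = c/f
lambda = 343 / 4000 = 0.08575 m
N = 2 * 3.143 / 0.08575 = 73.306


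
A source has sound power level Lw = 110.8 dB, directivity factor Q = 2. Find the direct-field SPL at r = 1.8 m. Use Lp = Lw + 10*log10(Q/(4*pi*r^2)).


4*pi*r^2 = 4*pi*1.8^2 = 40.715 m^2
Q / (4*pi*r^2) = 2 / 40.715 = 0.0491219
Lp = 110.8 + 10*log10(0.0491219) = 97.713 dB


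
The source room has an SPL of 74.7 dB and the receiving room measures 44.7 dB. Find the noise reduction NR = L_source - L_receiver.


NR = L_source - L_receiver (difference between source and receiving room levels)
NR = 74.7 - 44.7 = 30 dB


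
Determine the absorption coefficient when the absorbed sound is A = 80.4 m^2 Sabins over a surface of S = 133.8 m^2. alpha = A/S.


Absorption coefficient = absorbed power / incident power
alpha = A / S = 80.4 / 133.8 = 0.6009


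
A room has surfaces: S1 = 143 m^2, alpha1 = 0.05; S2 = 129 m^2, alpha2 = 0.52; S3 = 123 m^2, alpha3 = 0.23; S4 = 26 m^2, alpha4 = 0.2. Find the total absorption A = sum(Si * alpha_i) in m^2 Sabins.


143 * 0.05 = 7.15
129 * 0.52 = 67.08
123 * 0.23 = 28.29
26 * 0.2 = 5.2
A_total = 7.15 + 67.08 + 28.29 + 5.2 = 107.72 m^2


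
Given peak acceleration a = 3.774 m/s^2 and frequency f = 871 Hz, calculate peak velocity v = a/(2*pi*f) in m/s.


omega = 2*pi*f = 2*pi*871 = 5472.65 rad/s
v = a / omega = 3.774 / 5472.65 = 0.00068961 m/s


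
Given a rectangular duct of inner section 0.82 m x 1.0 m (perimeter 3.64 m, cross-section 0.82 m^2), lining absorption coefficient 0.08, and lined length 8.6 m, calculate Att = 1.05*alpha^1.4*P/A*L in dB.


alpha^1.4 = 0.08^1.4 = 0.029129
Attenuation rate = 1.05 * alpha^1.4 * P / A
= 1.05 * 0.029129 * 3.64 / 0.82 = 0.13577 dB/m
Total Att = 0.13577 * 8.6 = 1.1676 dB


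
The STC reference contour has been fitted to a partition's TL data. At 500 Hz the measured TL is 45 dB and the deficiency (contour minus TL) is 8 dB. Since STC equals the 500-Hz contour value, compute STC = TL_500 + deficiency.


By ASTM E413, STC = value of the fitted reference contour at 500 Hz.
Contour value at 500 Hz = TL_500 + deficiency = 45 + 8 = 53
STC = 53


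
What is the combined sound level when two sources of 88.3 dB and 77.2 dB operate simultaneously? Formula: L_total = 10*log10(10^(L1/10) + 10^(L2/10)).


10^(88.3/10) = 6.76083e+08
10^(77.2/10) = 5.24807e+07
Sum = 6.76083e+08 + 5.24807e+07 = 7.28564e+08
L_total = 10*log10(7.28564e+08) = 88.625 dB


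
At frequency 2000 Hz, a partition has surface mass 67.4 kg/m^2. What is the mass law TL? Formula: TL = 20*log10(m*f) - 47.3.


m * f = 67.4 * 2000 = 134800
20*log10(134800) = 102.594 dB
TL = 102.594 - 47.3 = 55.294 dB


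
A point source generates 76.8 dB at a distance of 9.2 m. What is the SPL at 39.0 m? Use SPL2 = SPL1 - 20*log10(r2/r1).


r2/r1 = 39.0/9.2 = 4.23913
Correction = 20*log10(4.23913) = 12.5455 dB
SPL2 = 76.8 - 12.5455 = 64.254 dB


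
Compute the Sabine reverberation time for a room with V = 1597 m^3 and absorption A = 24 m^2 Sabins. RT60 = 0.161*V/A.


RT60 = 0.161 * 1597 / 24 = 10.713 s


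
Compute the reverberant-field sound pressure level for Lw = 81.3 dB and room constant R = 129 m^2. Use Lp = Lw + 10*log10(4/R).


4/R = 4/129 = 0.0310078
Lp = 81.3 + 10*log10(0.0310078) = 66.215 dB


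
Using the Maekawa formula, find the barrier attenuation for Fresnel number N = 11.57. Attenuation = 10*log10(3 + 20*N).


3 + 20*N = 3 + 20*11.57 = 234.4
Att = 10*log10(234.4) = 23.7 dB


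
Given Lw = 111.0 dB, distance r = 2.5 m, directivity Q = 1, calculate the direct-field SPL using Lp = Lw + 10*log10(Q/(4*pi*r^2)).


4*pi*r^2 = 4*pi*2.5^2 = 78.5398 m^2
Q / (4*pi*r^2) = 1 / 78.5398 = 0.0127324
Lp = 111.0 + 10*log10(0.0127324) = 92.049 dB


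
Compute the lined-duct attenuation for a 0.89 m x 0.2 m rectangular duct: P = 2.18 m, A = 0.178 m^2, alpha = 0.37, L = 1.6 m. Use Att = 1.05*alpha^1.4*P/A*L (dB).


alpha^1.4 = 0.37^1.4 = 0.248589
Attenuation rate = 1.05 * alpha^1.4 * P / A
= 1.05 * 0.248589 * 2.18 / 0.178 = 3.19674 dB/m
Total Att = 3.19674 * 1.6 = 5.1148 dB


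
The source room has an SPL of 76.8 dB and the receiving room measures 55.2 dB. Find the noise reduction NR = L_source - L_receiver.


NR = L_source - L_receiver (difference between source and receiving room levels)
NR = 76.8 - 55.2 = 21.6 dB


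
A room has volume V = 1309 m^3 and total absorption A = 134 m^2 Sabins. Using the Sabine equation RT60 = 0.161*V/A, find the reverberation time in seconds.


RT60 = 0.161 * 1309 / 134 = 1.5728 s


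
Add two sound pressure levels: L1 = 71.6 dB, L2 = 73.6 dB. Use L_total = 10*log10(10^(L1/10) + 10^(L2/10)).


10^(71.6/10) = 1.44544e+07
10^(73.6/10) = 2.29087e+07
Sum = 1.44544e+07 + 2.29087e+07 = 3.73631e+07
L_total = 10*log10(3.73631e+07) = 75.724 dB


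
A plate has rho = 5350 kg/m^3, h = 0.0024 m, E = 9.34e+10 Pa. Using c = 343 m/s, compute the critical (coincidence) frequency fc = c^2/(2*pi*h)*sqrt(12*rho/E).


12*rho/E = 12*5350/9.34e+10 = 6.87366e-07
sqrt(12*rho/E) = sqrt(6.87366e-07) = 0.000829075
c^2/(2*pi*h) = 343^2/(2*pi*0.0024) = 7.80184e+06
fc = 7.80184e+06 * 0.000829075 = 6468.3 Hz


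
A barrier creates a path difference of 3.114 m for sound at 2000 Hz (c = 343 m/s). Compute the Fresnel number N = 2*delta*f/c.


N = 2*delta*f/c = 2*delta/lambda, where lambda = c/f
lambda = 343 / 2000 = 0.1715 m
N = 2 * 3.114 / 0.1715 = 36.315


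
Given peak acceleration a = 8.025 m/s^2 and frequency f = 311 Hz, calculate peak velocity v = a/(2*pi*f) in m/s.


omega = 2*pi*f = 2*pi*311 = 1954.07 rad/s
v = a / omega = 8.025 / 1954.07 = 0.0041068 m/s


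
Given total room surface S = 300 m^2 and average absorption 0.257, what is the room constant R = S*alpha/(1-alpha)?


R = 300 * 0.257 / (1 - 0.257) = 103.77 m^2


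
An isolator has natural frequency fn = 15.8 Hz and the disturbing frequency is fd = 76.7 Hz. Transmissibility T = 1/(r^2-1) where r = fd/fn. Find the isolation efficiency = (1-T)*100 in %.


r = 76.7 / 15.8 = 4.85443
r^2 - 1 = 4.85443^2 - 1 = 22.5655
T = 1/22.5655 = 0.0443154
Efficiency = (1 - 0.0443154)*100 = 95.568 %


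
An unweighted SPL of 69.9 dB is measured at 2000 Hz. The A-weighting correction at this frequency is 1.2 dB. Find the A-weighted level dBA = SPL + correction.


A-weighting table: 2000 Hz -> 1.2 dB correction
SPL_A = SPL + correction = 69.9 + (1.2) = 71.1 dBA


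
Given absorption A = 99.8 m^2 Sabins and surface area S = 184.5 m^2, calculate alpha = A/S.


Absorption coefficient = absorbed power / incident power
alpha = A / S = 99.8 / 184.5 = 0.54092


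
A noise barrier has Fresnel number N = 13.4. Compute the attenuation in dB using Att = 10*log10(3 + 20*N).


3 + 20*N = 3 + 20*13.4 = 271
Att = 10*log10(271) = 24.33 dB


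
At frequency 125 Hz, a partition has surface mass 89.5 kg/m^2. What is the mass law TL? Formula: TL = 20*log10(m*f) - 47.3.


m * f = 89.5 * 125 = 11187.5
20*log10(11187.5) = 80.9747 dB
TL = 80.9747 - 47.3 = 33.675 dB


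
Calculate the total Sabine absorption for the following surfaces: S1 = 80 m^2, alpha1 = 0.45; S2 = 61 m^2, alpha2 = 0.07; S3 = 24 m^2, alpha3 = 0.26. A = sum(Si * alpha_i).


80 * 0.45 = 36
61 * 0.07 = 4.27
24 * 0.26 = 6.24
A_total = 36 + 4.27 + 6.24 = 46.51 m^2


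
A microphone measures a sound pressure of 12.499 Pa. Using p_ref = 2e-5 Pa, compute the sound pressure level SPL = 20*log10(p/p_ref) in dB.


p / p_ref = 12.499 / 2e-5 = 624950
SPL = 20 * log10(624950) = 115.92 dB


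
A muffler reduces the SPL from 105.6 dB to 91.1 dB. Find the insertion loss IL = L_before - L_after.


Insertion loss = SPL without muffler - SPL with muffler
IL = 105.6 - 91.1 = 14.5 dB


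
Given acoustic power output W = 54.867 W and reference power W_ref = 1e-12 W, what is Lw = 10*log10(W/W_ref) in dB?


W / W_ref = 54.867 / 1e-12 = 5.4867e+13
Lw = 10 * log10(5.4867e+13) = 137.39 dB


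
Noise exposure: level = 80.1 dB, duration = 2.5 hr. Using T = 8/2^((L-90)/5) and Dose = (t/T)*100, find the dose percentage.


T_allowed = 8 / 2^((80.1 - 90)/5) = 31.5594 hr
Dose = 2.5 / 31.5594 * 100 = 7.9216 %


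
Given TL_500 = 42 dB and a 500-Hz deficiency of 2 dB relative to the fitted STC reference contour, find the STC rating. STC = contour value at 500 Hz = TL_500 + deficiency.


By ASTM E413, STC = value of the fitted reference contour at 500 Hz.
Contour value at 500 Hz = TL_500 + deficiency = 42 + 2 = 44
STC = 44


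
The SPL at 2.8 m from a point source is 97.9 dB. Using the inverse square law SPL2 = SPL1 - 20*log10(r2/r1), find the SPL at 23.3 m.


r2/r1 = 23.3/2.8 = 8.32143
Correction = 20*log10(8.32143) = 18.404 dB
SPL2 = 97.9 - 18.404 = 79.496 dB


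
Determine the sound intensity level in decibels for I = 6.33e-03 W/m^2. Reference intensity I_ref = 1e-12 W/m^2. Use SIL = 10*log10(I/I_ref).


I / I_ref = 6.33e-03 / 1e-12 = 6.33e+09
SIL = 10 * log10(6.33e+09) = 98.014 dB


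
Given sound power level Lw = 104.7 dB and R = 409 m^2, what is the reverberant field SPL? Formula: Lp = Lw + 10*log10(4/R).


4/R = 4/409 = 0.00977995
Lp = 104.7 + 10*log10(0.00977995) = 84.603 dB


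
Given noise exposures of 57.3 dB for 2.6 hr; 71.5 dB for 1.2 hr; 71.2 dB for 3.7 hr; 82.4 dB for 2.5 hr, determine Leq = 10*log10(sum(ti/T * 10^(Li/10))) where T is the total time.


T_total = 2.6 + 1.2 + 3.7 + 2.5 = 10.0 hr
(2.6/10.0) * 10^(57.3/10) = 139628
(1.2/10.0) * 10^(71.5/10) = 1.69505e+06
(3.7/10.0) * 10^(71.2/10) = 4.87755e+06
(2.5/10.0) * 10^(82.4/10) = 4.3445e+07
Sum = 139628 + 1.69505e+06 + 4.87755e+06 + 4.3445e+07 = 5.01572e+07
Leq = 10*log10(5.01572e+07) = 77.003 dB


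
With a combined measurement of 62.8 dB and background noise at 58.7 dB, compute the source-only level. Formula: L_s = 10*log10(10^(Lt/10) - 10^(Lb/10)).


10^(62.8/10) = 1.90546e+06
10^(58.7/10) = 741310
Difference = 1.90546e+06 - 741310 = 1.16415e+06
L_source = 10*log10(1.16415e+06) = 60.66 dB


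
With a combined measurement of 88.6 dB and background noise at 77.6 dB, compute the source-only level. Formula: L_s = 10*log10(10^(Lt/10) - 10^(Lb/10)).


10^(88.6/10) = 7.24436e+08
10^(77.6/10) = 5.7544e+07
Difference = 7.24436e+08 - 5.7544e+07 = 6.66892e+08
L_source = 10*log10(6.66892e+08) = 88.241 dB


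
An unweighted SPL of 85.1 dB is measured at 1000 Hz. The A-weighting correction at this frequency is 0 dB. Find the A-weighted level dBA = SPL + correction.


A-weighting table: 1000 Hz -> 0 dB correction
SPL_A = SPL + correction = 85.1 + (0) = 85.1 dBA


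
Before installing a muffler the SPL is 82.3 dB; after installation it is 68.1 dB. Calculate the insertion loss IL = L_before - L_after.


Insertion loss = SPL without muffler - SPL with muffler
IL = 82.3 - 68.1 = 14.2 dB


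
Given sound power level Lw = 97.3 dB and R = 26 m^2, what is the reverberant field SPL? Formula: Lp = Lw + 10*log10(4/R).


4/R = 4/26 = 0.153846
Lp = 97.3 + 10*log10(0.153846) = 89.171 dB


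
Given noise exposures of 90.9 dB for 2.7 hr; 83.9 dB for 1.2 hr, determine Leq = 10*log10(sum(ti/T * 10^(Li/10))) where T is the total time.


T_total = 2.7 + 1.2 = 3.9 hr
(2.7/3.9) * 10^(90.9/10) = 8.51725e+08
(1.2/3.9) * 10^(83.9/10) = 7.55295e+07
Sum = 8.51725e+08 + 7.55295e+07 = 9.27254e+08
Leq = 10*log10(9.27254e+08) = 89.672 dB


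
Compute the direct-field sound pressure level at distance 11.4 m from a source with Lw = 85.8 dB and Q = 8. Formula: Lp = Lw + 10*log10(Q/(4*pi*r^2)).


4*pi*r^2 = 4*pi*11.4^2 = 1633.13 m^2
Q / (4*pi*r^2) = 8 / 1633.13 = 0.00489857
Lp = 85.8 + 10*log10(0.00489857) = 62.701 dB


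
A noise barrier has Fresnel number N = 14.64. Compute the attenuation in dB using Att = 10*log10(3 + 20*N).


3 + 20*N = 3 + 20*14.64 = 295.8
Att = 10*log10(295.8) = 24.71 dB


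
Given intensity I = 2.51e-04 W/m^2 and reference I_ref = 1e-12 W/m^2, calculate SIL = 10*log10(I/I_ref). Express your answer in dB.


I / I_ref = 2.51e-04 / 1e-12 = 2.51e+08
SIL = 10 * log10(2.51e+08) = 83.997 dB


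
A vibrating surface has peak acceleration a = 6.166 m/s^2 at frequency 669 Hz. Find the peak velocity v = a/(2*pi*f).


omega = 2*pi*f = 2*pi*669 = 4203.45 rad/s
v = a / omega = 6.166 / 4203.45 = 0.0014669 m/s


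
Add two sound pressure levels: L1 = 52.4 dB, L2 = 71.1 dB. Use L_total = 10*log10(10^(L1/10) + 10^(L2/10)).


10^(52.4/10) = 173780
10^(71.1/10) = 1.28825e+07
Sum = 173780 + 1.28825e+07 = 1.30563e+07
L_total = 10*log10(1.30563e+07) = 71.158 dB


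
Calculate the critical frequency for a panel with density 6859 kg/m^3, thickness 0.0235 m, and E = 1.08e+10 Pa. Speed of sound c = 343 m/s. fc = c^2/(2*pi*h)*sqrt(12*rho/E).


12*rho/E = 12*6859/1.08e+10 = 7.62111e-06
sqrt(12*rho/E) = sqrt(7.62111e-06) = 0.00276064
c^2/(2*pi*h) = 343^2/(2*pi*0.0235) = 796784
fc = 796784 * 0.00276064 = 2199.6 Hz


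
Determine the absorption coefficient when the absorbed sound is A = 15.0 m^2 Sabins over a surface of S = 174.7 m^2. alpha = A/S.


Absorption coefficient = absorbed power / incident power
alpha = A / S = 15.0 / 174.7 = 0.085861


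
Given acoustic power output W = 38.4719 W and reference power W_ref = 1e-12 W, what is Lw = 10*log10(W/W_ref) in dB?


W / W_ref = 38.4719 / 1e-12 = 3.84719e+13
Lw = 10 * log10(3.84719e+13) = 135.85 dB


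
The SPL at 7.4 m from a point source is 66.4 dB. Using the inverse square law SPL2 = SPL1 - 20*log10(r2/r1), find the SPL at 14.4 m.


r2/r1 = 14.4/7.4 = 1.94595
Correction = 20*log10(1.94595) = 5.78263 dB
SPL2 = 66.4 - 5.78263 = 60.617 dB


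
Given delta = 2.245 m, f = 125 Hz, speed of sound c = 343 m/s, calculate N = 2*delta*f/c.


N = 2*delta*f/c = 2*delta/lambda, where lambda = c/f
lambda = 343 / 125 = 2.744 m
N = 2 * 2.245 / 2.744 = 1.6363


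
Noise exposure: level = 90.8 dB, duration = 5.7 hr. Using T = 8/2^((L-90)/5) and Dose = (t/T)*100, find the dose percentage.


T_allowed = 8 / 2^((90.8 - 90)/5) = 7.1602 hr
Dose = 5.7 / 7.1602 * 100 = 79.607 %


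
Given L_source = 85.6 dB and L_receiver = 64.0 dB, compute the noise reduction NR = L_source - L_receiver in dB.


NR = L_source - L_receiver (difference between source and receiving room levels)
NR = 85.6 - 64.0 = 21.6 dB


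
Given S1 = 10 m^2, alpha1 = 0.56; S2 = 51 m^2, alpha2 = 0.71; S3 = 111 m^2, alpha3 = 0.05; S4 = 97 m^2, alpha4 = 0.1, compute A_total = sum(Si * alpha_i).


10 * 0.56 = 5.6
51 * 0.71 = 36.21
111 * 0.05 = 5.55
97 * 0.1 = 9.7
A_total = 5.6 + 36.21 + 5.55 + 9.7 = 57.06 m^2


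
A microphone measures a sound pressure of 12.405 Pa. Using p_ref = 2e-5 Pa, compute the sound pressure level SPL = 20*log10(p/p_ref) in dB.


p / p_ref = 12.405 / 2e-5 = 620250
SPL = 20 * log10(620250) = 115.85 dB


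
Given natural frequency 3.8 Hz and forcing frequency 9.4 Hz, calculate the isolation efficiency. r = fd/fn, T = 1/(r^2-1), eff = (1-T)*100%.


r = 9.4 / 3.8 = 2.47368
r^2 - 1 = 2.47368^2 - 1 = 5.11909
T = 1/5.11909 = 0.195347
Efficiency = (1 - 0.195347)*100 = 80.465 %


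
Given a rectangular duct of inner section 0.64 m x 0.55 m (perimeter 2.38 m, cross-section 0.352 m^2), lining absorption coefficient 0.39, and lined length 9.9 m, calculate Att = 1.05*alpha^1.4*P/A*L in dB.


alpha^1.4 = 0.39^1.4 = 0.267603
Attenuation rate = 1.05 * alpha^1.4 * P / A
= 1.05 * 0.267603 * 2.38 / 0.352 = 1.89983 dB/m
Total Att = 1.89983 * 9.9 = 18.808 dB


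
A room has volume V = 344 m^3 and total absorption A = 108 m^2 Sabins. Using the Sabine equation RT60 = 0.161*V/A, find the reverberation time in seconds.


RT60 = 0.161 * 344 / 108 = 0.51281 s


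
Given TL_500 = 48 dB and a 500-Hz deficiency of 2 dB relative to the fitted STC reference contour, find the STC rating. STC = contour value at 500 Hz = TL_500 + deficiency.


By ASTM E413, STC = value of the fitted reference contour at 500 Hz.
Contour value at 500 Hz = TL_500 + deficiency = 48 + 2 = 50
STC = 50


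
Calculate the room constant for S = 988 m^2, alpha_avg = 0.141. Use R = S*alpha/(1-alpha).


R = 988 * 0.141 / (1 - 0.141) = 162.17 m^2


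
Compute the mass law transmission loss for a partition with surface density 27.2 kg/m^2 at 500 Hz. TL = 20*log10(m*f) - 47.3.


m * f = 27.2 * 500 = 13600
20*log10(13600) = 82.6708 dB
TL = 82.6708 - 47.3 = 35.371 dB


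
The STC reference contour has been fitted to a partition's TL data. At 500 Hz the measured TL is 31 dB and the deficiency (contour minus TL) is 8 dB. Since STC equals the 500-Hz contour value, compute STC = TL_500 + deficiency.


By ASTM E413, STC = value of the fitted reference contour at 500 Hz.
Contour value at 500 Hz = TL_500 + deficiency = 31 + 8 = 39
STC = 39


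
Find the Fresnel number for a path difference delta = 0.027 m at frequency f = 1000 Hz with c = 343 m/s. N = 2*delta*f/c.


N = 2*delta*f/c = 2*delta/lambda, where lambda = c/f
lambda = 343 / 1000 = 0.343 m
N = 2 * 0.027 / 0.343 = 0.15743


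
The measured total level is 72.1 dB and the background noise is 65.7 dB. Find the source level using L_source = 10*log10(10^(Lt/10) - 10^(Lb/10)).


10^(72.1/10) = 1.62181e+07
10^(65.7/10) = 3.71535e+06
Difference = 1.62181e+07 - 3.71535e+06 = 1.25028e+07
L_source = 10*log10(1.25028e+07) = 70.97 dB


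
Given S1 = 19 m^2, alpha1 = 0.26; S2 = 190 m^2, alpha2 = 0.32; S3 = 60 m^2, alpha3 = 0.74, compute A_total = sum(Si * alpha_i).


19 * 0.26 = 4.94
190 * 0.32 = 60.8
60 * 0.74 = 44.4
A_total = 4.94 + 60.8 + 44.4 = 110.14 m^2


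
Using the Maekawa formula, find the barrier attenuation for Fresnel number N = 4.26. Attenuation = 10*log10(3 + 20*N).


3 + 20*N = 3 + 20*4.26 = 88.2
Att = 10*log10(88.2) = 19.455 dB


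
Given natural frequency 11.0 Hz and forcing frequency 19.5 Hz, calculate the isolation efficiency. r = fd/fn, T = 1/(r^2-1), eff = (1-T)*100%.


r = 19.5 / 11.0 = 1.77273
r^2 - 1 = 1.77273^2 - 1 = 2.14257
T = 1/2.14257 = 0.466729
Efficiency = (1 - 0.466729)*100 = 53.327 %


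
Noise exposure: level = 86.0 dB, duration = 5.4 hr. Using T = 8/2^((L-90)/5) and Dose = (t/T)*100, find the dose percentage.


T_allowed = 8 / 2^((86.0 - 90)/5) = 13.9288 hr
Dose = 5.4 / 13.9288 * 100 = 38.769 %


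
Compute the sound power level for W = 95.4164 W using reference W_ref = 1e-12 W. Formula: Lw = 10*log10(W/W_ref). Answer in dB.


W / W_ref = 95.4164 / 1e-12 = 9.54164e+13
Lw = 10 * log10(9.54164e+13) = 139.8 dB


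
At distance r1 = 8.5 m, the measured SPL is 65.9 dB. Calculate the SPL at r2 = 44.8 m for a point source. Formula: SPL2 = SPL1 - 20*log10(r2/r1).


r2/r1 = 44.8/8.5 = 5.27059
Correction = 20*log10(5.27059) = 14.4372 dB
SPL2 = 65.9 - 14.4372 = 51.463 dB


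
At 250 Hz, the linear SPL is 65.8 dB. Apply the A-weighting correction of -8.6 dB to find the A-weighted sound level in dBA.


A-weighting table: 250 Hz -> -8.6 dB correction
SPL_A = SPL + correction = 65.8 + (-8.6) = 57.2 dBA


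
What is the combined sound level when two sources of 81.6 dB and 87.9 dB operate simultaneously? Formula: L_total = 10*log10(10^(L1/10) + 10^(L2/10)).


10^(81.6/10) = 1.44544e+08
10^(87.9/10) = 6.16595e+08
Sum = 1.44544e+08 + 6.16595e+08 = 7.61139e+08
L_total = 10*log10(7.61139e+08) = 88.815 dB


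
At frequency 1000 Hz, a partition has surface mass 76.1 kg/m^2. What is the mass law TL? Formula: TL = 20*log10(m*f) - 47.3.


m * f = 76.1 * 1000 = 76100
20*log10(76100) = 97.6277 dB
TL = 97.6277 - 47.3 = 50.328 dB


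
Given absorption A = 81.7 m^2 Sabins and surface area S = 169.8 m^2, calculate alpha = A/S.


Absorption coefficient = absorbed power / incident power
alpha = A / S = 81.7 / 169.8 = 0.48115


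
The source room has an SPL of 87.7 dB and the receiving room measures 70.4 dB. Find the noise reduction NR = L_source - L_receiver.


NR = L_source - L_receiver (difference between source and receiving room levels)
NR = 87.7 - 70.4 = 17.3 dB


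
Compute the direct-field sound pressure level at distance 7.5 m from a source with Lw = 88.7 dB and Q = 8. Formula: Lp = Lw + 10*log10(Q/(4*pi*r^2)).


4*pi*r^2 = 4*pi*7.5^2 = 706.858 m^2
Q / (4*pi*r^2) = 8 / 706.858 = 0.0113177
Lp = 88.7 + 10*log10(0.0113177) = 69.238 dB


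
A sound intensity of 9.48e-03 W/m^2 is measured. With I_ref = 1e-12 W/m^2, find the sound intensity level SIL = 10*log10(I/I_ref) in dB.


I / I_ref = 9.48e-03 / 1e-12 = 9.48e+09
SIL = 10 * log10(9.48e+09) = 99.768 dB


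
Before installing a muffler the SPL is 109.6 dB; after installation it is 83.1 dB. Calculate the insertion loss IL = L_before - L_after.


Insertion loss = SPL without muffler - SPL with muffler
IL = 109.6 - 83.1 = 26.5 dB


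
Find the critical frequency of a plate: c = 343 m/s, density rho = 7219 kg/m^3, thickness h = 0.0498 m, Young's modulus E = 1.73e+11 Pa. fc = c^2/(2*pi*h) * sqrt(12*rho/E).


12*rho/E = 12*7219/1.73e+11 = 5.0074e-07
sqrt(12*rho/E) = sqrt(5.0074e-07) = 0.00070763
c^2/(2*pi*h) = 343^2/(2*pi*0.0498) = 375992
fc = 375992 * 0.00070763 = 266.06 Hz


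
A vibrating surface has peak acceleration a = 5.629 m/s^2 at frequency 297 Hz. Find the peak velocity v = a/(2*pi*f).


omega = 2*pi*f = 2*pi*297 = 1866.11 rad/s
v = a / omega = 5.629 / 1866.11 = 0.0030164 m/s


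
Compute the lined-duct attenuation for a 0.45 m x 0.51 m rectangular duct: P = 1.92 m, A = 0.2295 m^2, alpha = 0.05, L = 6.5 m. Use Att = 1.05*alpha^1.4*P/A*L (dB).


alpha^1.4 = 0.05^1.4 = 0.0150854
Attenuation rate = 1.05 * alpha^1.4 * P / A
= 1.05 * 0.0150854 * 1.92 / 0.2295 = 0.132515 dB/m
Total Att = 0.132515 * 6.5 = 0.86135 dB


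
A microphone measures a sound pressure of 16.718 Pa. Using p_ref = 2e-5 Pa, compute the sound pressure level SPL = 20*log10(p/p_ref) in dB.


p / p_ref = 16.718 / 2e-5 = 835900
SPL = 20 * log10(835900) = 118.44 dB


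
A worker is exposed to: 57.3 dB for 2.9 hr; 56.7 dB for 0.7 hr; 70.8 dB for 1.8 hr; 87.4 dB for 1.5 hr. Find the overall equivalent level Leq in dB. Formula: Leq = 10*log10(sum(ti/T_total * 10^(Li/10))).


T_total = 2.9 + 0.7 + 1.8 + 1.5 = 6.9 hr
(2.9/6.9) * 10^(57.3/10) = 225709
(0.7/6.9) * 10^(56.7/10) = 47451.4
(1.8/6.9) * 10^(70.8/10) = 3.13634e+06
(1.5/6.9) * 10^(87.4/10) = 1.19465e+08
Sum = 225709 + 47451.4 + 3.13634e+06 + 1.19465e+08 = 1.22875e+08
Leq = 10*log10(1.22875e+08) = 80.895 dB


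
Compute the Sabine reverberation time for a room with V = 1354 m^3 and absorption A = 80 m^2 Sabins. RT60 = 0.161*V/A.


RT60 = 0.161 * 1354 / 80 = 2.7249 s


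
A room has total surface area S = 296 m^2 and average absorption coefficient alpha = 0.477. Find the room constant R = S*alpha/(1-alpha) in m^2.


R = 296 * 0.477 / (1 - 0.477) = 269.97 m^2


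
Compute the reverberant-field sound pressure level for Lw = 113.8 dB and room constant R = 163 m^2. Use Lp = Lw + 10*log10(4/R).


4/R = 4/163 = 0.0245399
Lp = 113.8 + 10*log10(0.0245399) = 97.699 dB


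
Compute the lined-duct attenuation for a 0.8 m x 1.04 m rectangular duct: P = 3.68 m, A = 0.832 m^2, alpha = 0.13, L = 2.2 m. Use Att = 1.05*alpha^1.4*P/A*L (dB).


alpha^1.4 = 0.13^1.4 = 0.0574805
Attenuation rate = 1.05 * alpha^1.4 * P / A
= 1.05 * 0.0574805 * 3.68 / 0.832 = 0.266953 dB/m
Total Att = 0.266953 * 2.2 = 0.5873 dB


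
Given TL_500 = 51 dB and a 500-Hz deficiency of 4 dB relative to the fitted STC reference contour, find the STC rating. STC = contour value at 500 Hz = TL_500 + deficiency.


By ASTM E413, STC = value of the fitted reference contour at 500 Hz.
Contour value at 500 Hz = TL_500 + deficiency = 51 + 4 = 55
STC = 55


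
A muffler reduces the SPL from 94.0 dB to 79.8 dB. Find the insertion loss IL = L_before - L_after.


Insertion loss = SPL without muffler - SPL with muffler
IL = 94.0 - 79.8 = 14.2 dB


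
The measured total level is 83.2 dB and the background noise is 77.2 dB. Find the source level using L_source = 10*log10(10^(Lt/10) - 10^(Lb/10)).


10^(83.2/10) = 2.0893e+08
10^(77.2/10) = 5.24807e+07
Difference = 2.0893e+08 - 5.24807e+07 = 1.56449e+08
L_source = 10*log10(1.56449e+08) = 81.944 dB


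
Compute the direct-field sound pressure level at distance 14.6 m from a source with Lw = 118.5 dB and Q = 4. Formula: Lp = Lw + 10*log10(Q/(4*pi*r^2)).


4*pi*r^2 = 4*pi*14.6^2 = 2678.65 m^2
Q / (4*pi*r^2) = 4 / 2678.65 = 0.00149329
Lp = 118.5 + 10*log10(0.00149329) = 90.241 dB


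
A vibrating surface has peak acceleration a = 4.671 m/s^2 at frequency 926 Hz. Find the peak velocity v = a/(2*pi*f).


omega = 2*pi*f = 2*pi*926 = 5818.23 rad/s
v = a / omega = 4.671 / 5818.23 = 0.00080282 m/s


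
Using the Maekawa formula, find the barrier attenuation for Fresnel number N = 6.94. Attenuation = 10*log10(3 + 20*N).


3 + 20*N = 3 + 20*6.94 = 141.8
Att = 10*log10(141.8) = 21.517 dB


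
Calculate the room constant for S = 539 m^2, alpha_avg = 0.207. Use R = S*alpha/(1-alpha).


R = 539 * 0.207 / (1 - 0.207) = 140.7 m^2


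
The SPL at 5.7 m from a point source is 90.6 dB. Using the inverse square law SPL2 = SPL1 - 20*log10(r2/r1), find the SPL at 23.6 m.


r2/r1 = 23.6/5.7 = 4.14035
Correction = 20*log10(4.14035) = 12.3407 dB
SPL2 = 90.6 - 12.3407 = 78.259 dB


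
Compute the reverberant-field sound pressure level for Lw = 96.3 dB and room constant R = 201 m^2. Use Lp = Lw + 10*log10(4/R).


4/R = 4/201 = 0.0199005
Lp = 96.3 + 10*log10(0.0199005) = 79.289 dB


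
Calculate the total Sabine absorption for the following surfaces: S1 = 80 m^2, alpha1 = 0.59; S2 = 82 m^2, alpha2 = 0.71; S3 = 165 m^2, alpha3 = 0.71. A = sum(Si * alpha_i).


80 * 0.59 = 47.2
82 * 0.71 = 58.22
165 * 0.71 = 117.15
A_total = 47.2 + 58.22 + 117.15 = 222.57 m^2


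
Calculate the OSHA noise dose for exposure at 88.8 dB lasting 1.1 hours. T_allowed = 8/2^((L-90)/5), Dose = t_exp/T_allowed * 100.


T_allowed = 8 / 2^((88.8 - 90)/5) = 9.44794 hr
Dose = 1.1 / 9.44794 * 100 = 11.643 %


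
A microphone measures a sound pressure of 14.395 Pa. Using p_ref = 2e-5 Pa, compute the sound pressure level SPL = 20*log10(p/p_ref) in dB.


p / p_ref = 14.395 / 2e-5 = 719750
SPL = 20 * log10(719750) = 117.14 dB


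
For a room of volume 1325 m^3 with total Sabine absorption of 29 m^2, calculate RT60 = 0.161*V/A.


RT60 = 0.161 * 1325 / 29 = 7.356 s


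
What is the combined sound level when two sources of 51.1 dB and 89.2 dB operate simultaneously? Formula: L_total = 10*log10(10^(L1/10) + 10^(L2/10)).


10^(51.1/10) = 128825
10^(89.2/10) = 8.31764e+08
Sum = 128825 + 8.31764e+08 = 8.31893e+08
L_total = 10*log10(8.31893e+08) = 89.201 dB


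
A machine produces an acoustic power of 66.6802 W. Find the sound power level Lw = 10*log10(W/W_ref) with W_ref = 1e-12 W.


W / W_ref = 66.6802 / 1e-12 = 6.66802e+13
Lw = 10 * log10(6.66802e+13) = 138.24 dB


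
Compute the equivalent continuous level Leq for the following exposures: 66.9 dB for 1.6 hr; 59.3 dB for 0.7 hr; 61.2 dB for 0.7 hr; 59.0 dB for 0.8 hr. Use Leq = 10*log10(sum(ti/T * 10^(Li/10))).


T_total = 1.6 + 0.7 + 0.7 + 0.8 = 3.8 hr
(1.6/3.8) * 10^(66.9/10) = 2.06223e+06
(0.7/3.8) * 10^(59.3/10) = 156789
(0.7/3.8) * 10^(61.2/10) = 242837
(0.8/3.8) * 10^(59.0/10) = 167227
Sum = 2.06223e+06 + 156789 + 242837 + 167227 = 2.62908e+06
Leq = 10*log10(2.62908e+06) = 64.198 dB


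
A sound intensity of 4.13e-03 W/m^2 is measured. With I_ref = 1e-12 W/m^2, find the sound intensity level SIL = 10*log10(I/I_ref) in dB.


I / I_ref = 4.13e-03 / 1e-12 = 4.13e+09
SIL = 10 * log10(4.13e+09) = 96.16 dB
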